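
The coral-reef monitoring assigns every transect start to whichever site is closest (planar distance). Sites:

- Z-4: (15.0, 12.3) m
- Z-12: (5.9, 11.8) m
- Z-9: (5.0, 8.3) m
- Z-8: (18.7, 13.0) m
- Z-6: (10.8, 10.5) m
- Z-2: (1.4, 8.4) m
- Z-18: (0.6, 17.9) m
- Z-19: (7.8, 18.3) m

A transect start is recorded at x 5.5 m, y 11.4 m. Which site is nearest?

Z-12

Squared distances to each site:
Z-4: 91.060; Z-12: 0.320; Z-9: 9.860; Z-8: 176.800; Z-6: 28.900; Z-2: 25.810; Z-18: 66.260; Z-19: 52.900.
Minimum at Z-12.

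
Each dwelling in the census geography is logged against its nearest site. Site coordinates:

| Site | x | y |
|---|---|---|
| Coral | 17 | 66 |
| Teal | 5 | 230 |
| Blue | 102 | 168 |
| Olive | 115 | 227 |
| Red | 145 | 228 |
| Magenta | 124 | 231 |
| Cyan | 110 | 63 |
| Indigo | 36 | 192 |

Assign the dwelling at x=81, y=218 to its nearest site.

Olive

Squared distances to each site:
Coral: 27200.000; Teal: 5920.000; Blue: 2941.000; Olive: 1237.000; Red: 4196.000; Magenta: 2018.000; Cyan: 24866.000; Indigo: 2701.000.
Minimum at Olive.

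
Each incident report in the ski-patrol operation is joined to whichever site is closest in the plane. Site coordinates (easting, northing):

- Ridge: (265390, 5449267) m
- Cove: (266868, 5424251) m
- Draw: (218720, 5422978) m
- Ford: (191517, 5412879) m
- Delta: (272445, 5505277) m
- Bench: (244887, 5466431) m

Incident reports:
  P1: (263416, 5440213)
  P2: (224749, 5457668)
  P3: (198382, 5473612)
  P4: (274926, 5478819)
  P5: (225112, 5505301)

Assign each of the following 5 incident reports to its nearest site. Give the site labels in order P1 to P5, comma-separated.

P1 → Ridge (d²=85871592.00)
P2 → Bench (d²=482329213.00)
P3 → Bench (d²=2214281786.00)
P4 → Delta (d²=706181125.00)
P5 → Bench (d²=1901927525.00)

Ridge, Bench, Bench, Delta, Bench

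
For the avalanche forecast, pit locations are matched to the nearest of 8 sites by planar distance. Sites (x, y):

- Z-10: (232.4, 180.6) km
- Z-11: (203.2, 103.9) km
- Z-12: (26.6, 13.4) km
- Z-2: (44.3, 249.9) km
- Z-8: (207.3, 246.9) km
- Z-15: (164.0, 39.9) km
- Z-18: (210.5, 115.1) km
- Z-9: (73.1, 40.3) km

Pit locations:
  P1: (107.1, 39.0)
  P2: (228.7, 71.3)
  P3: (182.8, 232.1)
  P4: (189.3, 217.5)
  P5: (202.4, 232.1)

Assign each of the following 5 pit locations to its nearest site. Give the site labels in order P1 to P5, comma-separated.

P1 → Z-9 (d²=1157.69)
P2 → Z-11 (d²=1713.01)
P3 → Z-8 (d²=819.29)
P4 → Z-8 (d²=1188.36)
P5 → Z-8 (d²=243.05)

Z-9, Z-11, Z-8, Z-8, Z-8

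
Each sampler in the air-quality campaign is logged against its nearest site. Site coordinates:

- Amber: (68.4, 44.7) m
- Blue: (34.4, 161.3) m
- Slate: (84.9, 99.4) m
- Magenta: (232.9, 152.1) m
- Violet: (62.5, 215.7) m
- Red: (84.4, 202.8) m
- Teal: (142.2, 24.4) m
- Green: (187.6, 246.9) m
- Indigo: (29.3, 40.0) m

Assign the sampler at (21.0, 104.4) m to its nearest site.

Blue

Squared distances to each site:
Amber: 5810.850; Blue: 3417.170; Slate: 4108.210; Magenta: 47176.900; Violet: 14109.940; Red: 13702.120; Teal: 21089.440; Green: 48061.810; Indigo: 4216.250.
Minimum at Blue.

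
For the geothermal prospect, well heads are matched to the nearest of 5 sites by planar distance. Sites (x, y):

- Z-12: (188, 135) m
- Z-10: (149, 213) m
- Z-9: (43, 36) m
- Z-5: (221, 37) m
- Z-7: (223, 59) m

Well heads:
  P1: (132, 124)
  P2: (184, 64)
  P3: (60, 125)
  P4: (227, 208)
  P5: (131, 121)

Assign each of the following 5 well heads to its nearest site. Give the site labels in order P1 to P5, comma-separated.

Z-12, Z-7, Z-9, Z-10, Z-12

P1 → Z-12 (d²=3257.00)
P2 → Z-7 (d²=1546.00)
P3 → Z-9 (d²=8210.00)
P4 → Z-10 (d²=6109.00)
P5 → Z-12 (d²=3445.00)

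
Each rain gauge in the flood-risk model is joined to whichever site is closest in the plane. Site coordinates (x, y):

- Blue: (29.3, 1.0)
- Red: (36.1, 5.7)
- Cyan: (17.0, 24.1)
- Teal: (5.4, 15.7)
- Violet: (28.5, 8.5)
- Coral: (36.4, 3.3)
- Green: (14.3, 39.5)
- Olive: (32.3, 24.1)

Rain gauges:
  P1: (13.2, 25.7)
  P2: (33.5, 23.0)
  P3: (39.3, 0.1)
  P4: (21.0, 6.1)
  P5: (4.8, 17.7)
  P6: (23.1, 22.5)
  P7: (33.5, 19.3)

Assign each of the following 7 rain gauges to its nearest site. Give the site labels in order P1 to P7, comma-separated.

Cyan, Olive, Coral, Violet, Teal, Cyan, Olive

P1 → Cyan (d²=17.00)
P2 → Olive (d²=2.65)
P3 → Coral (d²=18.65)
P4 → Violet (d²=62.01)
P5 → Teal (d²=4.36)
P6 → Cyan (d²=39.77)
P7 → Olive (d²=24.48)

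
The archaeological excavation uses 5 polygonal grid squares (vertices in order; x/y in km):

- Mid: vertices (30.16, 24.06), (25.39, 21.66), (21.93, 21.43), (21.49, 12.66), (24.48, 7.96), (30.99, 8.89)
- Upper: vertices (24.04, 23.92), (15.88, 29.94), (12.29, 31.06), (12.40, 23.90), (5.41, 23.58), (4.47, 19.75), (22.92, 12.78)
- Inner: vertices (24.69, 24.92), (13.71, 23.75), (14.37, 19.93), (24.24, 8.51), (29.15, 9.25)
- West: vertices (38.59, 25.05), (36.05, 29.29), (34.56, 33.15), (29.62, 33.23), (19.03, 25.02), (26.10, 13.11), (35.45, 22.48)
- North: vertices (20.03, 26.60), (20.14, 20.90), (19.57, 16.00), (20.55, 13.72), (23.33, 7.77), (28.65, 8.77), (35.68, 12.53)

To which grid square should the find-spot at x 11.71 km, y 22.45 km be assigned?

Upper

Cast a ray rightward from (11.71, 22.45). For each polygon, the edges (by vertex number in listed order) whose endpoints lie on opposite sides of y = 22.45, where each meets that height, and whether that is right or left of the point:
Mid: 1–2 at x≈26.960 (right), 6–1 at x≈30.248 (right) → 2 crossings.
Upper: 5–6 at x≈5.133 (left), 7–1 at x≈23.892 (right) → 1 crossing.
Inner: 2–3 at x≈13.935 (right), 5–1 at x≈25.393 (right) → 2 crossings.
West: 5–6 at x≈20.556 (right), 6–7 at x≈35.420 (right) → 2 crossings.
North: 1–2 at x≈20.110 (right), 7–1 at x≈24.646 (right) → 2 crossings.
Only Upper has an odd count, so the point is inside Upper.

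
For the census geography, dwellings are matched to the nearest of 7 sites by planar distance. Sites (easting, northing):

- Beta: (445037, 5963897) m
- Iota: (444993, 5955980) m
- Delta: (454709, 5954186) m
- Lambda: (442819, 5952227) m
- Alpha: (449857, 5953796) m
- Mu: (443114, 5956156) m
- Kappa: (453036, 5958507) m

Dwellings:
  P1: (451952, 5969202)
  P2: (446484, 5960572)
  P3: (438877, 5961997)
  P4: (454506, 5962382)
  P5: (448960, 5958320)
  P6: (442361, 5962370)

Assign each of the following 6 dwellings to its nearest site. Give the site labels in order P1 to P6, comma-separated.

Beta, Beta, Beta, Kappa, Kappa, Beta

P1 → Beta (d²=75960250.00)
P2 → Beta (d²=13149434.00)
P3 → Beta (d²=41555600.00)
P4 → Kappa (d²=17176525.00)
P5 → Kappa (d²=16648745.00)
P6 → Beta (d²=9492705.00)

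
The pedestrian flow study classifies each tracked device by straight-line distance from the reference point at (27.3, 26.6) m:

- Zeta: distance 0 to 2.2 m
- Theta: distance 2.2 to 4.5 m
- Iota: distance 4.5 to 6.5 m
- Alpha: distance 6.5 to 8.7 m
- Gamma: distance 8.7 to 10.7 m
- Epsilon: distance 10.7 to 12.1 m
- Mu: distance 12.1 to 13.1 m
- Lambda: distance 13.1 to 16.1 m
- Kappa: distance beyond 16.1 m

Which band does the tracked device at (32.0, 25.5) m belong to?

Iota

Distance = √((32.0−27.3)² + (25.5−26.6)²) = √(22.090 + 1.210) = 4.827 m.
4.5 ≤ 4.827 < 6.5 → Iota.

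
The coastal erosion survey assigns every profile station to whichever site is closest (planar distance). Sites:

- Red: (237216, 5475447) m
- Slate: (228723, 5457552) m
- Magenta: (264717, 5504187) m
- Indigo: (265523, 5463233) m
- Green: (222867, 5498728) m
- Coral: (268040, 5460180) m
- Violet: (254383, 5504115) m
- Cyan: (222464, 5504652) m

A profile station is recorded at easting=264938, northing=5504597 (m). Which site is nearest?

Magenta

Squared distances to each site:
Red: 1618231784.000; Slate: 3524758250.000; Magenta: 216941.000; Indigo: 1711322721.000; Green: 1804414202.000; Coral: 1982492293.000; Violet: 111640349.000; Cyan: 1804043701.000.
Minimum at Magenta.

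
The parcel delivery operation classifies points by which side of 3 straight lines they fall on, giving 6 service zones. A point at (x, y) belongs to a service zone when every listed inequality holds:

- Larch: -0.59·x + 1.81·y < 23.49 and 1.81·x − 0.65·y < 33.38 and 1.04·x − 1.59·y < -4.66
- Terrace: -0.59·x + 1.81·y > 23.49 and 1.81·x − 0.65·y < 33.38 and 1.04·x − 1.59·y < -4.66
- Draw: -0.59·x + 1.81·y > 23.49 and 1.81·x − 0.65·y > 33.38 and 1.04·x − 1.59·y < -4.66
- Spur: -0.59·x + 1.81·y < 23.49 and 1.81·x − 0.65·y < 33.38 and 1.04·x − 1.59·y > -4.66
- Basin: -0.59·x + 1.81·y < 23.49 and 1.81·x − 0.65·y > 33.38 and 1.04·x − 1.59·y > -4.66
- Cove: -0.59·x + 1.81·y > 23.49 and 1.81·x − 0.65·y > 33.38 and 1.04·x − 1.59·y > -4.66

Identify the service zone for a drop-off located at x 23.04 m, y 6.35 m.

Basin

-0.59·23.04 + 1.81·6.35 = -2.100, which is < 23.49
1.81·23.04 − 0.65·6.35 = 37.575, which is > 33.38
1.04·23.04 − 1.59·6.35 = 13.865, which is > -4.66
This sign pattern matches Basin.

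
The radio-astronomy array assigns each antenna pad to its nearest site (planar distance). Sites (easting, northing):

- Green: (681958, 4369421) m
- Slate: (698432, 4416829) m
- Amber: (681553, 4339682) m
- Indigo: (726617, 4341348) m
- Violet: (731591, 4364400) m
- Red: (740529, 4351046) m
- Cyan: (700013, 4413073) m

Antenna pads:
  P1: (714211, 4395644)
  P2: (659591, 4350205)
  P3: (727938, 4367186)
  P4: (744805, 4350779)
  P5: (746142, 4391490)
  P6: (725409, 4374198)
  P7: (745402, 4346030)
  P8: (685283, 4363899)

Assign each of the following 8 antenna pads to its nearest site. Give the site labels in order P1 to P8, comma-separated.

Cyan, Amber, Violet, Red, Violet, Violet, Red, Green

P1 → Cyan (d²=505353245.00)
P2 → Amber (d²=593062973.00)
P3 → Violet (d²=21106205.00)
P4 → Red (d²=18355465.00)
P5 → Violet (d²=945599701.00)
P6 → Violet (d²=134217928.00)
P7 → Red (d²=48906385.00)
P8 → Green (d²=41548109.00)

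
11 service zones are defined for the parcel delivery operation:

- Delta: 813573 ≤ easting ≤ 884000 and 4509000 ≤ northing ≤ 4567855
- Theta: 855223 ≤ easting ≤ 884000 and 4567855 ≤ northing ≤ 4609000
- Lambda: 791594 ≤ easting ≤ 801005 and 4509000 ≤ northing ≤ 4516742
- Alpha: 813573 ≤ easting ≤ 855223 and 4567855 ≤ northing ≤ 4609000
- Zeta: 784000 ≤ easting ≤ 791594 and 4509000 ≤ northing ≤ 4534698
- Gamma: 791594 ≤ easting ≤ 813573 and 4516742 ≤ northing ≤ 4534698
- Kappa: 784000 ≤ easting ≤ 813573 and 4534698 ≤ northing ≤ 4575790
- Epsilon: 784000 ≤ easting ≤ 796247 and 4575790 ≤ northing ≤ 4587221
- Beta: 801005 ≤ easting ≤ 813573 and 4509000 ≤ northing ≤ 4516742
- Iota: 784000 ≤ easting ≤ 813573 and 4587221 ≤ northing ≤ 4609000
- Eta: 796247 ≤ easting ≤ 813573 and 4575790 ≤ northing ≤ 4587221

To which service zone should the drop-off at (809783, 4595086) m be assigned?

Iota

The point has easting = 809783 and northing = 4595086.
Only Iota satisfies 784000 ≤ easting ≤ 813573 and 4587221 ≤ northing ≤ 4609000.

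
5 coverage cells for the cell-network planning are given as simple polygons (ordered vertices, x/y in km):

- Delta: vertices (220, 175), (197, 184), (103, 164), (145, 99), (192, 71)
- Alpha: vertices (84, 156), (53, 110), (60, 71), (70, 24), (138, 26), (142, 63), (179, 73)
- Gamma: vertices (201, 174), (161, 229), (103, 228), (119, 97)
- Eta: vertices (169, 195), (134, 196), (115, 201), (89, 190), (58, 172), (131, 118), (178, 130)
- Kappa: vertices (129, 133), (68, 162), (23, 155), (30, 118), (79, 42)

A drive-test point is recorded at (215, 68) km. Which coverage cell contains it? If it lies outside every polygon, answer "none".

none

Cast a ray rightward from (215, 68). For each polygon, the edges (by vertex number in listed order) whose endpoints lie on opposite sides of y = 68, where each meets that height, and whether that is right or left of the point:
Delta: no edge straddles that height → 0 crossings.
Alpha: 3–4 at x≈60.6 (left), 6–7 at x≈160.5 (left) → 0 crossings.
Gamma: no edge straddles that height → 0 crossings.
Eta: no edge straddles that height → 0 crossings.
Kappa: 4–5 at x≈62.2 (left), 5–1 at x≈93.3 (left) → 0 crossings.
All counts are even, so the point lies outside every listed polygon.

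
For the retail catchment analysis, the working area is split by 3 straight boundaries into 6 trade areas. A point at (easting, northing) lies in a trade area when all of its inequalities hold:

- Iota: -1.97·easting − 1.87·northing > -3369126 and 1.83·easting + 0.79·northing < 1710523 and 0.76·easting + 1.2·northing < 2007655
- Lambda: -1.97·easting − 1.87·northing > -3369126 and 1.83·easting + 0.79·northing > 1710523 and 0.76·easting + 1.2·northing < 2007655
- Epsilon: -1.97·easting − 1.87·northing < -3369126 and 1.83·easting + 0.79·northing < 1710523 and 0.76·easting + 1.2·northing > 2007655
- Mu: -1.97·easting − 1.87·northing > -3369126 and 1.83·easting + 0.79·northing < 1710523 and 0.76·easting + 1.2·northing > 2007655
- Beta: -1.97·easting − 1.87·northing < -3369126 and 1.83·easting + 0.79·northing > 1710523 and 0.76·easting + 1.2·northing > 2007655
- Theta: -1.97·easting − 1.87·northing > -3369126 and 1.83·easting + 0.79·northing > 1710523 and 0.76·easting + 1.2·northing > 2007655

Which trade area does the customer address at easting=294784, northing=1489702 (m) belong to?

Theta

-1.97·294784 − 1.87·1489702 = -3366467.220, which is > -3369126
1.83·294784 + 0.79·1489702 = 1716319.300, which is > 1710523
0.76·294784 + 1.2·1489702 = 2011678.240, which is > 2007655
This sign pattern matches Theta.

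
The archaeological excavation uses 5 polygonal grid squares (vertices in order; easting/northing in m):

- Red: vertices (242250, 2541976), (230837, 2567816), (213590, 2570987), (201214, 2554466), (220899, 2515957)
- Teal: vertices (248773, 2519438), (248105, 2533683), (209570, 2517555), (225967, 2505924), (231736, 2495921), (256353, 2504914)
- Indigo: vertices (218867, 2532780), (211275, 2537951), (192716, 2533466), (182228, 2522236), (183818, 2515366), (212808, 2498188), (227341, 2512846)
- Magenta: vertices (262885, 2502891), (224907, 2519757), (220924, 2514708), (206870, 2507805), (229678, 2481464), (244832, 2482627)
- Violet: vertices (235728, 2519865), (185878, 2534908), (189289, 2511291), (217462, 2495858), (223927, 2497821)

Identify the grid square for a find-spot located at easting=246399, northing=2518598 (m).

Cast a ray rightward from (246399, 2518598). For each polygon, the edges (by vertex number in listed order) whose endpoints lie on opposite sides of northing = 2518598, where each meets that height, and whether that is right or left of the point:
Red: 4–5 at easting≈219549.0 (left), 5–1 at easting≈223066.2 (left) → 0 crossings.
Teal: 2–3 at easting≈212062.1 (left), 6–1 at easting≈249211.4 (right) → 1 crossing.
Indigo: 4–5 at easting≈183070.0 (left), 7–1 at easting≈224895.8 (left) → 0 crossings.
Magenta: 1–2 at easting≈227516.8 (left), 2–3 at easting≈223992.7 (left) → 0 crossings.
Violet: 2–3 at easting≈188233.7 (left), 5–1 at easting≈235049.7 (left) → 0 crossings.
Only Teal has an odd count, so the point is inside Teal.

Teal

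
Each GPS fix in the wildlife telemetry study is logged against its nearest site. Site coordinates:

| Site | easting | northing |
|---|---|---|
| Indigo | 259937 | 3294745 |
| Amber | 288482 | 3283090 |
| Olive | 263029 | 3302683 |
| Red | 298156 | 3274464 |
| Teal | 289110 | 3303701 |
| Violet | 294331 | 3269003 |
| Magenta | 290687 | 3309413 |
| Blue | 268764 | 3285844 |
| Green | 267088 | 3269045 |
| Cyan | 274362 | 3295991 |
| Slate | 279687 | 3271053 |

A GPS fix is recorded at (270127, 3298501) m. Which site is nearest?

Squared distances to each site:
Indigo: 117943636.000; Amber: 574404946.000; Olive: 67870728.000; Red: 1363402210.000; Teal: 387394289.000; Violet: 1455965620.000; Magenta: 541785344.000; Blue: 162057418.000; Green: 876891457.000; Cyan: 24235325.000; Slate: 844786304.000.
Minimum at Cyan.

Cyan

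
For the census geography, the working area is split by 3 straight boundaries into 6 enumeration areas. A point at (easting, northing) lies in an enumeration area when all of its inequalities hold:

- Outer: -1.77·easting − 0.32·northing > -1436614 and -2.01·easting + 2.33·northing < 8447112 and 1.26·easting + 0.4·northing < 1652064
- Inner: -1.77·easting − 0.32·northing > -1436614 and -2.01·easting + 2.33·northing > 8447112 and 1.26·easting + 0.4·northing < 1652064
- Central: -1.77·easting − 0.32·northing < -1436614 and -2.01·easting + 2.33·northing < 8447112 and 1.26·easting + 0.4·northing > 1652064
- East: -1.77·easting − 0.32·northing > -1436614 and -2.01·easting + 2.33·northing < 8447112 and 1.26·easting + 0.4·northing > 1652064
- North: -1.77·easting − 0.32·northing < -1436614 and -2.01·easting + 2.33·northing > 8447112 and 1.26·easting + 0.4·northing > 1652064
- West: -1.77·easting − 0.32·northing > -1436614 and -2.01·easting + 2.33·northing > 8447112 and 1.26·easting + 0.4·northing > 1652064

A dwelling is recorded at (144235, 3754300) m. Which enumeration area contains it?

North

-1.77·144235 − 0.32·3754300 = -1456671.950, which is < -1436614
-2.01·144235 + 2.33·3754300 = 8457606.650, which is > 8447112
1.26·144235 + 0.4·3754300 = 1683456.100, which is > 1652064
This sign pattern matches North.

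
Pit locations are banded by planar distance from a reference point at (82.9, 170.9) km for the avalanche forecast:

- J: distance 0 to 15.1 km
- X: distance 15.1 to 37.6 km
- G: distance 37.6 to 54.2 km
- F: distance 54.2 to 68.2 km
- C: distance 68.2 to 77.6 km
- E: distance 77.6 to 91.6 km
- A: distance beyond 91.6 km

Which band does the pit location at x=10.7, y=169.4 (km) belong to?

Distance = √((10.7−82.9)² + (169.4−170.9)²) = √(5212.840 + 2.250) = 72.216 km.
68.2 ≤ 72.216 < 77.6 → C.

C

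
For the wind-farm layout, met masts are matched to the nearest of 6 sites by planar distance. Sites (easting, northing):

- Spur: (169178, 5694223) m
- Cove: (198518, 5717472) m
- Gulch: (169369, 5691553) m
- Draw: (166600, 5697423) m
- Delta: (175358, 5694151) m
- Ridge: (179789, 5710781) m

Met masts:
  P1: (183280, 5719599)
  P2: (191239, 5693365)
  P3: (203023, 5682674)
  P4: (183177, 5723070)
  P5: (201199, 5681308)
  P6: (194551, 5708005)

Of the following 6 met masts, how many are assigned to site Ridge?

2

P1 → Ridge
P2 → Delta
P3 → Delta
P4 → Ridge
P5 → Delta
P6 → Cove
2 of the 6 go to Ridge.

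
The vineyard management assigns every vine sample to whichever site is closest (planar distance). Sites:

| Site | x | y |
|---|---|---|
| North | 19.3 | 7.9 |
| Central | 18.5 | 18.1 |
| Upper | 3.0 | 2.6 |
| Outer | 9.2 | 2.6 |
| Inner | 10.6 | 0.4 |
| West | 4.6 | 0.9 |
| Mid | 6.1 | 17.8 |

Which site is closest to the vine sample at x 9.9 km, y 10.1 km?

Squared distances to each site:
North: 93.200; Central: 137.960; Upper: 103.860; Outer: 56.740; Inner: 94.580; West: 112.730; Mid: 73.730.
Minimum at Outer.

Outer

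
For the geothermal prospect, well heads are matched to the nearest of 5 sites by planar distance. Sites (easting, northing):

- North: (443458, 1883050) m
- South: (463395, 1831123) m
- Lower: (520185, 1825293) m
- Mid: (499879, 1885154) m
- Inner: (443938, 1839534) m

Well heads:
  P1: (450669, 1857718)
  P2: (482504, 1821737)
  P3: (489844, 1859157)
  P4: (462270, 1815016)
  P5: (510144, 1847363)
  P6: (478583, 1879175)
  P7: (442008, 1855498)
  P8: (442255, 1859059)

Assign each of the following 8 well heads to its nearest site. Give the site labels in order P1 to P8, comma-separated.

Inner, South, Mid, South, Lower, Mid, Inner, Inner

P1 → Inner (d²=375964217.00)
P2 → South (d²=453250877.00)
P3 → Mid (d²=776545234.00)
P4 → South (d²=260701074.00)
P5 → Lower (d²=587906581.00)
P6 → Mid (d²=489268057.00)
P7 → Inner (d²=258574196.00)
P8 → Inner (d²=384058114.00)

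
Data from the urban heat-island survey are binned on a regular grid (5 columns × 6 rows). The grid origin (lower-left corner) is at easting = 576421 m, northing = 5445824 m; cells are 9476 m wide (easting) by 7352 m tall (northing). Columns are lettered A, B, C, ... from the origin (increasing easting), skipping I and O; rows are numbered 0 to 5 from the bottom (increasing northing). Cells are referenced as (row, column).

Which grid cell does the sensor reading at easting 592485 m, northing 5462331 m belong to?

Column index: ⌊(592485 − 576421) / 9476⌋ = ⌊1.695⌋ = 1 → column B
Row offset from origin: ⌊(5462331 − 5445824) / 7352⌋ = ⌊2.245⌋ = 2 → row 2

(2, B)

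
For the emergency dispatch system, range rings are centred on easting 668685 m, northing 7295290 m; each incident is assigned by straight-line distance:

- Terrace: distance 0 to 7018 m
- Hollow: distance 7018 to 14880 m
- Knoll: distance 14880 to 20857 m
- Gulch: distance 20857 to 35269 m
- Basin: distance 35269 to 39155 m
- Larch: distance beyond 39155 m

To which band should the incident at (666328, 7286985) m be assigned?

Hollow

Distance = √((666328−668685)² + (7286985−7295290)²) = √(5555449.000 + 68973025.000) = 8632.988 m.
7018 ≤ 8632.988 < 14880 → Hollow.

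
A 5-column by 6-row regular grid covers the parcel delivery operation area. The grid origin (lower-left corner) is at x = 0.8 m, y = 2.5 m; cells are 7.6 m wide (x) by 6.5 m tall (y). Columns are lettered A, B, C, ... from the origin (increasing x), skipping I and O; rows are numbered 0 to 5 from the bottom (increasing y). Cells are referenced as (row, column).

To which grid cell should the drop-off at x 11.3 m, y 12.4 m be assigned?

(1, B)

Column index: ⌊(11.3 − 0.8) / 7.6⌋ = ⌊1.382⌋ = 1 → column B
Row offset from origin: ⌊(12.4 − 2.5) / 6.5⌋ = ⌊1.523⌋ = 1 → row 1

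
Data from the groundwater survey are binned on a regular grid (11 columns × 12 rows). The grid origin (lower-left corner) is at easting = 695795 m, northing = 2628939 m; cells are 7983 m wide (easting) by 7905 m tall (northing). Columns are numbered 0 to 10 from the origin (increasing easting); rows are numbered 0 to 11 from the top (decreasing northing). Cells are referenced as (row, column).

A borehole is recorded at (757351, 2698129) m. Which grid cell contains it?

(3, 7)

Column index: ⌊(757351 − 695795) / 7983⌋ = ⌊7.711⌋ = 7
Row offset from origin: ⌊(2698129 − 2628939) / 7905⌋ = ⌊8.753⌋ = 8 → row 3 (counted from top)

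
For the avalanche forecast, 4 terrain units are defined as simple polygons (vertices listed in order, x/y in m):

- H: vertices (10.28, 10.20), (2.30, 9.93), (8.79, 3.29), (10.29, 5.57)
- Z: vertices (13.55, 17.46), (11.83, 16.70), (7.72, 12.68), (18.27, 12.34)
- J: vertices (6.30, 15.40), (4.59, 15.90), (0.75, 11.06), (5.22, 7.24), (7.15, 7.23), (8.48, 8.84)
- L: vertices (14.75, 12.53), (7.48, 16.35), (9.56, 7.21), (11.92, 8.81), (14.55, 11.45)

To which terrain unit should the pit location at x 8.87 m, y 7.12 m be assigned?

Cast a ray rightward from (8.87, 7.12). For each polygon, the edges (by vertex number in listed order) whose endpoints lie on opposite sides of y = 7.12, where each meets that height, and whether that is right or left of the point:
H: 2–3 at x≈5.047 (left), 4–1 at x≈10.287 (right) → 1 crossing.
Z: no edge straddles that height → 0 crossings.
J: no edge straddles that height → 0 crossings.
L: no edge straddles that height → 0 crossings.
Only H has an odd count, so the point is inside H.

H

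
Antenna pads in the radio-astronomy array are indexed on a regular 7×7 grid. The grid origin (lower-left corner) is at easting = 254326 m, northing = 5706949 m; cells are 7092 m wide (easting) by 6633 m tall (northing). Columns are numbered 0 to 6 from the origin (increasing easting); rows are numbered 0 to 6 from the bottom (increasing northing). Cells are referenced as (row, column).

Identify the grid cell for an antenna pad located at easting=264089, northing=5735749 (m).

(4, 1)

Column index: ⌊(264089 − 254326) / 7092⌋ = ⌊1.377⌋ = 1
Row offset from origin: ⌊(5735749 − 5706949) / 6633⌋ = ⌊4.342⌋ = 4 → row 4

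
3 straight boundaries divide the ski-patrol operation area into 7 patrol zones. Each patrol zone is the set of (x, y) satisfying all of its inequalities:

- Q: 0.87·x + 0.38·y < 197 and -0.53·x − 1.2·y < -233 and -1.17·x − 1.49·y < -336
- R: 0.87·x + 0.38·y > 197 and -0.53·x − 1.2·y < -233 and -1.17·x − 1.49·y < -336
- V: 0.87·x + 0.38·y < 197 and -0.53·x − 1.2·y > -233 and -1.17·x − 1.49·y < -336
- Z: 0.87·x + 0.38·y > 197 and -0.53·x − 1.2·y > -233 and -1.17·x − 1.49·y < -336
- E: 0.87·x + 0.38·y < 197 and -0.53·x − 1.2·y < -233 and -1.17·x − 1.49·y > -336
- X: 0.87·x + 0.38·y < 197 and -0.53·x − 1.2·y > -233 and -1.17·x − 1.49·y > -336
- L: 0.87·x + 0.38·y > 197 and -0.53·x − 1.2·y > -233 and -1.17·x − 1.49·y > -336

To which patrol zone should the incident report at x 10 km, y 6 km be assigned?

0.87·10 + 0.38·6 = 10.980, which is < 197
-0.53·10 − 1.2·6 = -12.500, which is > -233
-1.17·10 − 1.49·6 = -20.640, which is > -336
This sign pattern matches X.

X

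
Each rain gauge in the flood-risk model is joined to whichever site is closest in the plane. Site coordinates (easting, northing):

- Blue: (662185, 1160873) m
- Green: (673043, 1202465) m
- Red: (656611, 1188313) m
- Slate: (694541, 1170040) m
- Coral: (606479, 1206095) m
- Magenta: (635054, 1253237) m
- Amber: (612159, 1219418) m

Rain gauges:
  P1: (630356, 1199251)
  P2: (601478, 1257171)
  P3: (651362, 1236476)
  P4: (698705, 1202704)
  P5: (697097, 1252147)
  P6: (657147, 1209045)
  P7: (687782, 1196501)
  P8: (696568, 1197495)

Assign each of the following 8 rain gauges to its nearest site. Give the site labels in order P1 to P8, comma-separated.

Coral, Magenta, Magenta, Green, Green, Green, Green, Green

P1 → Coral (d²=616951465.00)
P2 → Magenta (d²=1142824132.00)
P3 → Magenta (d²=546881985.00)
P4 → Green (d²=658595365.00)
P5 → Green (d²=3046896040.00)
P6 → Green (d²=295979216.00)
P7 → Green (d²=252807417.00)
P8 → Green (d²=578126525.00)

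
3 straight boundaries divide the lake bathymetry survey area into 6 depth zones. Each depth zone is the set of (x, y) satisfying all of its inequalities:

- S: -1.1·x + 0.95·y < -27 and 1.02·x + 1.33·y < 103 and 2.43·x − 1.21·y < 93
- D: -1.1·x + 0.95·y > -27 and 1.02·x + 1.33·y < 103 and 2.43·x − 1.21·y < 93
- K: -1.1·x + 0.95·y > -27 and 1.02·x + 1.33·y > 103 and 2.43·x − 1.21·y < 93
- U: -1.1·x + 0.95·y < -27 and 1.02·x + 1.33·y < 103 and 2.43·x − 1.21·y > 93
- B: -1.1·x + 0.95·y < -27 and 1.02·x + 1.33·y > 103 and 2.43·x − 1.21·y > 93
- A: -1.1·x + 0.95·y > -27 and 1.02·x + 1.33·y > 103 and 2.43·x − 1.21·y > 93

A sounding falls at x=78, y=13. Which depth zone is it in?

-1.1·78 + 0.95·13 = -73.450, which is < -27
1.02·78 + 1.33·13 = 96.850, which is < 103
2.43·78 − 1.21·13 = 173.810, which is > 93
This sign pattern matches U.

U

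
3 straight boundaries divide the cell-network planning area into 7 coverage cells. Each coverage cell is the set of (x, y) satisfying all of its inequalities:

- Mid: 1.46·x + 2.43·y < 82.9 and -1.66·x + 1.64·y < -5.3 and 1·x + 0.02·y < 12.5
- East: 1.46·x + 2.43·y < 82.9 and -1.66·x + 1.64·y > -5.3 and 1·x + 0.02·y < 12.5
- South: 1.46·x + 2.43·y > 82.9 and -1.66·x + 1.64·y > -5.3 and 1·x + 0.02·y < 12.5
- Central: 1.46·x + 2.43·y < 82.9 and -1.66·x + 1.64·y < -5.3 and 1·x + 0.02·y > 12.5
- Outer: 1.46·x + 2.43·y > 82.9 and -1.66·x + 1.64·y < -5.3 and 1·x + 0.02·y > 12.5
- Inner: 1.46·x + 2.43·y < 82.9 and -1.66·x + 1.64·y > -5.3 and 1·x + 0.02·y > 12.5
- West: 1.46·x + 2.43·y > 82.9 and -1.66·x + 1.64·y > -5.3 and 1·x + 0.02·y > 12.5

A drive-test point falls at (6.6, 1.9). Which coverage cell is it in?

Mid

1.46·6.6 + 2.43·1.9 = 14.253, which is < 82.9
-1.66·6.6 + 1.64·1.9 = -7.840, which is < -5.3
1·6.6 + 0.02·1.9 = 6.638, which is < 12.5
This sign pattern matches Mid.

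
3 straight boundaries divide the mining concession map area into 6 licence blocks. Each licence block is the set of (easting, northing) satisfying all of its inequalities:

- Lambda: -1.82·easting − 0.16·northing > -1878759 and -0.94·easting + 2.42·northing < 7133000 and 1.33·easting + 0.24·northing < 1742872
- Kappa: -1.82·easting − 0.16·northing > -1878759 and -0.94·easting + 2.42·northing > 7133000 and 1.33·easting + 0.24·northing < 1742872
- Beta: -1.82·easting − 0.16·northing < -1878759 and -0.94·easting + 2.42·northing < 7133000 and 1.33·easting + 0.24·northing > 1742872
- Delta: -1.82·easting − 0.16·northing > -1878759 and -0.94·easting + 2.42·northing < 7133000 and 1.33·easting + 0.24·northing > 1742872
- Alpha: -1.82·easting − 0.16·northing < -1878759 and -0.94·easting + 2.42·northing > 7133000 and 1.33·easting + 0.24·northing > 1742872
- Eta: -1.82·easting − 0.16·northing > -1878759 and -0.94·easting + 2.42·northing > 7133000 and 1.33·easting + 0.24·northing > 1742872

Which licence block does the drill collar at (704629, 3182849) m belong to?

-1.82·704629 − 0.16·3182849 = -1791680.620, which is > -1878759
-0.94·704629 + 2.42·3182849 = 7040143.320, which is < 7133000
1.33·704629 + 0.24·3182849 = 1701040.330, which is < 1742872
This sign pattern matches Lambda.

Lambda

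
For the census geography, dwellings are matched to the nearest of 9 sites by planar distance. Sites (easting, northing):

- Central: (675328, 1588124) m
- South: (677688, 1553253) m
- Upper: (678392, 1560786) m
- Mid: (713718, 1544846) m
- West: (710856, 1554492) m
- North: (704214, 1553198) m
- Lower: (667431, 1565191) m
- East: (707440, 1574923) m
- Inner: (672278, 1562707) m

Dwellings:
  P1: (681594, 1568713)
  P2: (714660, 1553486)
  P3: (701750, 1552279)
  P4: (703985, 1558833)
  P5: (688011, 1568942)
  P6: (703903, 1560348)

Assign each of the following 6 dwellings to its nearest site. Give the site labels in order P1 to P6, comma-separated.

P1 → Upper (d²=73090133.00)
P2 → West (d²=15482452.00)
P3 → North (d²=6915857.00)
P4 → North (d²=31805666.00)
P5 → Upper (d²=159045497.00)
P6 → North (d²=51219221.00)

Upper, West, North, North, Upper, North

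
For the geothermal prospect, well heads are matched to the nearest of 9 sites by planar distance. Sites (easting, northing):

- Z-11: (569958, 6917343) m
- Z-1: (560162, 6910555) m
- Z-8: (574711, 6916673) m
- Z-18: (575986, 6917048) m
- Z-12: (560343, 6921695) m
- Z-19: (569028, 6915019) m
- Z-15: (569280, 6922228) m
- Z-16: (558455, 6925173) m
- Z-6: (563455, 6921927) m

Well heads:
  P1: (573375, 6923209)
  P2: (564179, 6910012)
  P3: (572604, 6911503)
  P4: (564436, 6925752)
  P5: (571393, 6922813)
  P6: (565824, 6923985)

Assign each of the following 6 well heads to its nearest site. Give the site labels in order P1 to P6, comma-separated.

Z-15, Z-1, Z-19, Z-6, Z-15, Z-6

P1 → Z-15 (d²=17731386.00)
P2 → Z-1 (d²=16431138.00)
P3 → Z-19 (d²=25150032.00)
P4 → Z-6 (d²=15592986.00)
P5 → Z-15 (d²=4806994.00)
P6 → Z-6 (d²=9847525.00)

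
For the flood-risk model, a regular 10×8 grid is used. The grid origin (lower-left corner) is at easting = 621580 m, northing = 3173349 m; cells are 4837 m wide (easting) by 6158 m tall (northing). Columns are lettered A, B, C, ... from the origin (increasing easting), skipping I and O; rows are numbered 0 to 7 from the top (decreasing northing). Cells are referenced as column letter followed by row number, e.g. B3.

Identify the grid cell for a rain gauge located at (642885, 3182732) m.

Column index: ⌊(642885 − 621580) / 4837⌋ = ⌊4.405⌋ = 4 → column E
Row offset from origin: ⌊(3182732 − 3173349) / 6158⌋ = ⌊1.524⌋ = 1 → row 6 (counted from top)

E6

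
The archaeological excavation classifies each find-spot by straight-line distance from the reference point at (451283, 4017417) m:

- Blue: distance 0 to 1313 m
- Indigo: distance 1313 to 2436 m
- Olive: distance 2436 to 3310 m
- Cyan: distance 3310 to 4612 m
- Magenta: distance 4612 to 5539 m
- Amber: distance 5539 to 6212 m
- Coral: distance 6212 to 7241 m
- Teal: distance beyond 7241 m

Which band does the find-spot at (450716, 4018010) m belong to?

Distance = √((450716−451283)² + (4018010−4017417)²) = √(321489.000 + 351649.000) = 820.450 m.
0 ≤ 820.450 < 1313 → Blue.

Blue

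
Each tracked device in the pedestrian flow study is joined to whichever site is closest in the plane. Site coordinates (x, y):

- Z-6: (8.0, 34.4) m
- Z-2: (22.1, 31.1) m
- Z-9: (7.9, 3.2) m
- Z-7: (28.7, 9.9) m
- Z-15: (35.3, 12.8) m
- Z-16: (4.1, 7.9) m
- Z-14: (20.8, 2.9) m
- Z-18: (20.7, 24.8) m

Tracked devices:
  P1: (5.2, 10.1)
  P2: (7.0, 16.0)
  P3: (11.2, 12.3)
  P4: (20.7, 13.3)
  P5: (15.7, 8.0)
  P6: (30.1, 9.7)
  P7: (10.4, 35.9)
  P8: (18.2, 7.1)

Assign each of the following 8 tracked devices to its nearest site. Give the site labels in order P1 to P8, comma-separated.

P1 → Z-16 (d²=6.05)
P2 → Z-16 (d²=74.02)
P3 → Z-16 (d²=69.77)
P4 → Z-7 (d²=75.56)
P5 → Z-14 (d²=52.02)
P6 → Z-7 (d²=2.00)
P7 → Z-6 (d²=8.01)
P8 → Z-14 (d²=24.40)

Z-16, Z-16, Z-16, Z-7, Z-14, Z-7, Z-6, Z-14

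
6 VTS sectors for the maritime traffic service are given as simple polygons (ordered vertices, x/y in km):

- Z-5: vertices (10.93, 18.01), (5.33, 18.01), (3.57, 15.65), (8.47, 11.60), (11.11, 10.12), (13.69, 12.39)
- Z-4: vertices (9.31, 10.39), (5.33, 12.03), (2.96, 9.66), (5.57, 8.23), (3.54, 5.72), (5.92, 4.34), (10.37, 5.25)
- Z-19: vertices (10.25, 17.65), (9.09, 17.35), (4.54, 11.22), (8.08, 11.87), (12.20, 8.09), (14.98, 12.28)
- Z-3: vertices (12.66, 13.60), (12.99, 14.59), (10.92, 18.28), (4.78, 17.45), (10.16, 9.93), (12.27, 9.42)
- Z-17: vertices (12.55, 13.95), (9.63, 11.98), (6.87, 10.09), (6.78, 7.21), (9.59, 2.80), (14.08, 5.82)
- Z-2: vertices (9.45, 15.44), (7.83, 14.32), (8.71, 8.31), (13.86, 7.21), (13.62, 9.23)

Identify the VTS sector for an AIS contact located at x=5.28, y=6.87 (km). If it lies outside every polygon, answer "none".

Z-4

Cast a ray rightward from (5.28, 6.87). For each polygon, the edges (by vertex number in listed order) whose endpoints lie on opposite sides of y = 6.87, where each meets that height, and whether that is right or left of the point:
Z-5: no edge straddles that height → 0 crossings.
Z-4: 4–5 at x≈4.470 (left), 7–1 at x≈10.036 (right) → 1 crossing.
Z-19: no edge straddles that height → 0 crossings.
Z-3: no edge straddles that height → 0 crossings.
Z-17: 4–5 at x≈6.997 (right), 6–1 at x≈13.882 (right) → 2 crossings.
Z-2: no edge straddles that height → 0 crossings.
Only Z-4 has an odd count, so the point is inside Z-4.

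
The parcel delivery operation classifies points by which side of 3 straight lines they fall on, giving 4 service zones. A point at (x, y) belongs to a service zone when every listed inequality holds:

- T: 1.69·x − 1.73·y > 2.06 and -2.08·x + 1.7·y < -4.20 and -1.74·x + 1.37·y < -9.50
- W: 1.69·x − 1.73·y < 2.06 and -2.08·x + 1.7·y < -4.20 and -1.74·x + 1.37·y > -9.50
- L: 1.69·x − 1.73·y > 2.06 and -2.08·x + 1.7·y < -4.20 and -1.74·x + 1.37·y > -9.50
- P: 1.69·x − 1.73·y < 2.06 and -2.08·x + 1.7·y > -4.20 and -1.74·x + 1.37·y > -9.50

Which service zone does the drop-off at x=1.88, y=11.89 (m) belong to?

P

1.69·1.88 − 1.73·11.89 = -17.393, which is < 2.06
-2.08·1.88 + 1.7·11.89 = 16.303, which is > -4.20
-1.74·1.88 + 1.37·11.89 = 13.018, which is > -9.50
This sign pattern matches P.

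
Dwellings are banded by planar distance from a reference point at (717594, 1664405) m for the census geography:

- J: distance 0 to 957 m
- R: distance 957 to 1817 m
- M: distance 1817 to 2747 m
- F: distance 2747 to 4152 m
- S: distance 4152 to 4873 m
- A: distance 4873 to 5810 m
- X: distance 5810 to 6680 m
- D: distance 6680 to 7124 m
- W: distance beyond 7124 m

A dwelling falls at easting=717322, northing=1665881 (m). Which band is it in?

R

Distance = √((717322−717594)² + (1665881−1664405)²) = √(73984.000 + 2178576.000) = 1500.853 m.
957 ≤ 1500.853 < 1817 → R.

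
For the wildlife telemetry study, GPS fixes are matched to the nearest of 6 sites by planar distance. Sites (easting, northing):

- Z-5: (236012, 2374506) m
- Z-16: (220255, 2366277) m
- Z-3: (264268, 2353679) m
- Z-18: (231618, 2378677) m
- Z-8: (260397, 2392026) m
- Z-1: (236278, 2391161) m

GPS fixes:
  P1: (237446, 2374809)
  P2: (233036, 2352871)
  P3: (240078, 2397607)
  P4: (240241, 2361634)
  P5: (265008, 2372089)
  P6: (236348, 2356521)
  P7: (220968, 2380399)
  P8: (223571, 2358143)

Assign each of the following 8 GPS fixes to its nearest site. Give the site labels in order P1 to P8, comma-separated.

Z-5, Z-16, Z-1, Z-5, Z-3, Z-5, Z-18, Z-16

P1 → Z-5 (d²=2148165.00)
P2 → Z-16 (d²=343074797.00)
P3 → Z-1 (d²=55990916.00)
P4 → Z-5 (d²=183572825.00)
P5 → Z-3 (d²=339475700.00)
P6 → Z-5 (d²=323573121.00)
P7 → Z-18 (d²=116387784.00)
P8 → Z-16 (d²=77157812.00)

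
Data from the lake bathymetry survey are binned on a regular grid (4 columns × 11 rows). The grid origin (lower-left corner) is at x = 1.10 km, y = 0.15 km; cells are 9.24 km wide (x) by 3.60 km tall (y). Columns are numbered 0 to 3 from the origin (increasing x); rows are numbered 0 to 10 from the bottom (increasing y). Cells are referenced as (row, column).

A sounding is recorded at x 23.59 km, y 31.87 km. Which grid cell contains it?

(8, 2)

Column index: ⌊(23.59 − 1.10) / 9.24⌋ = ⌊2.434⌋ = 2
Row offset from origin: ⌊(31.87 − 0.15) / 3.60⌋ = ⌊8.811⌋ = 8 → row 8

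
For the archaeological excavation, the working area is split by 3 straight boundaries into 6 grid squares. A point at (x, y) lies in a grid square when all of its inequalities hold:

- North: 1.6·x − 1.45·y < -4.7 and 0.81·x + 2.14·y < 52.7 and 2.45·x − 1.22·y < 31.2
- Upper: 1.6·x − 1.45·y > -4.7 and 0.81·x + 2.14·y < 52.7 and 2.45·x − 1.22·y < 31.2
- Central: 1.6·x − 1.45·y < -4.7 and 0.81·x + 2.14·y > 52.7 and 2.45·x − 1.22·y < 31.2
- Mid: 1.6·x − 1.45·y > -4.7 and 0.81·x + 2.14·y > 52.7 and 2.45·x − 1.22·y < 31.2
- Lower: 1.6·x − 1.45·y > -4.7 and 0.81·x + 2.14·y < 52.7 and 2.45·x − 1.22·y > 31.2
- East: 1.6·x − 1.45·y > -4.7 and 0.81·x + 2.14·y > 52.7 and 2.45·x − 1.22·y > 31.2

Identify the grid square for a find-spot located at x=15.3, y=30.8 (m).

Central

1.6·15.3 − 1.45·30.8 = -20.180, which is < -4.7
0.81·15.3 + 2.14·30.8 = 78.305, which is > 52.7
2.45·15.3 − 1.22·30.8 = -0.091, which is < 31.2
This sign pattern matches Central.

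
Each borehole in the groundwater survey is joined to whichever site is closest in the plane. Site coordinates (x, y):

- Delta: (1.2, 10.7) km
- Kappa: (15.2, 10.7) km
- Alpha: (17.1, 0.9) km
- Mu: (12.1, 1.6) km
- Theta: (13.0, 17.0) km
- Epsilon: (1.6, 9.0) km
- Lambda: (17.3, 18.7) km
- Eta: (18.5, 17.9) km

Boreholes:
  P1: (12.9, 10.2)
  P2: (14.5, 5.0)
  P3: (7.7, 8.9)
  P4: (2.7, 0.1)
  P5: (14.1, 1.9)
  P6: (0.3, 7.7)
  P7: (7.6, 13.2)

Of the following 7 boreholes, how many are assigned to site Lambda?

P1 → Kappa
P2 → Mu
P3 → Epsilon
P4 → Epsilon
P5 → Mu
P6 → Epsilon
P7 → Theta
0 of the 7 go to Lambda.

0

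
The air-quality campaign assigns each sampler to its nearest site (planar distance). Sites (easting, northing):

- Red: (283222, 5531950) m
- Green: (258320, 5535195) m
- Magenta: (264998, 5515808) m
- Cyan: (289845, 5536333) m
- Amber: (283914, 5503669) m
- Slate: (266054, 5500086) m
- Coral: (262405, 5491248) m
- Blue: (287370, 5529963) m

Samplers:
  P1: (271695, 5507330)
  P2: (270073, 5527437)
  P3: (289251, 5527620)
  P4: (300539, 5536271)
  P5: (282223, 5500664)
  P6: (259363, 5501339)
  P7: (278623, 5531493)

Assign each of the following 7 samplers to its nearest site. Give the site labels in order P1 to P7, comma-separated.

Slate, Magenta, Blue, Cyan, Amber, Slate, Red

P1 → Slate (d²=84296417.00)
P2 → Magenta (d²=160989266.00)
P3 → Blue (d²=9027810.00)
P4 → Cyan (d²=114365480.00)
P5 → Amber (d²=11889506.00)
P6 → Slate (d²=46339490.00)
P7 → Red (d²=21359650.00)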